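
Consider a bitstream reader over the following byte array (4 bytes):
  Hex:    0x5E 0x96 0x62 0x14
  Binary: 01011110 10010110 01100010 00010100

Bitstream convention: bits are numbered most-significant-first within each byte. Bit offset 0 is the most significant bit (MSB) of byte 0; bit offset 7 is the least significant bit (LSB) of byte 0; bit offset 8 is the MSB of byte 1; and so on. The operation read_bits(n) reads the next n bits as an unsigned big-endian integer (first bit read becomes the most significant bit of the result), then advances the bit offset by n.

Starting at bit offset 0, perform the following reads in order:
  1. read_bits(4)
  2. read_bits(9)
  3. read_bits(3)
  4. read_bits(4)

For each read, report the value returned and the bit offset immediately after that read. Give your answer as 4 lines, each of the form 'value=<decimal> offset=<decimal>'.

Read 1: bits[0:4] width=4 -> value=5 (bin 0101); offset now 4 = byte 0 bit 4; 28 bits remain
Read 2: bits[4:13] width=9 -> value=466 (bin 111010010); offset now 13 = byte 1 bit 5; 19 bits remain
Read 3: bits[13:16] width=3 -> value=6 (bin 110); offset now 16 = byte 2 bit 0; 16 bits remain
Read 4: bits[16:20] width=4 -> value=6 (bin 0110); offset now 20 = byte 2 bit 4; 12 bits remain

Answer: value=5 offset=4
value=466 offset=13
value=6 offset=16
value=6 offset=20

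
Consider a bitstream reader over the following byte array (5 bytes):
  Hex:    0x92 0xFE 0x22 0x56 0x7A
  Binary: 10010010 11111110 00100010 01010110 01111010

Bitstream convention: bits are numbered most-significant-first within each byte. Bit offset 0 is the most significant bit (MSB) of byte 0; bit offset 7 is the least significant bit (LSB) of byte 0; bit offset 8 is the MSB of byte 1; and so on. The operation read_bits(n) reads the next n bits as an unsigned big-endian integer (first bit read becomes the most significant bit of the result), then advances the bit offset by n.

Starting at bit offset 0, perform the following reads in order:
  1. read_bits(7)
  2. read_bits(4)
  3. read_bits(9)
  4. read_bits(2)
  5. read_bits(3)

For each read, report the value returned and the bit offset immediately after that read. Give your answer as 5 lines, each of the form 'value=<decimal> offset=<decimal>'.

Answer: value=73 offset=7
value=7 offset=11
value=482 offset=20
value=0 offset=22
value=4 offset=25

Derivation:
Read 1: bits[0:7] width=7 -> value=73 (bin 1001001); offset now 7 = byte 0 bit 7; 33 bits remain
Read 2: bits[7:11] width=4 -> value=7 (bin 0111); offset now 11 = byte 1 bit 3; 29 bits remain
Read 3: bits[11:20] width=9 -> value=482 (bin 111100010); offset now 20 = byte 2 bit 4; 20 bits remain
Read 4: bits[20:22] width=2 -> value=0 (bin 00); offset now 22 = byte 2 bit 6; 18 bits remain
Read 5: bits[22:25] width=3 -> value=4 (bin 100); offset now 25 = byte 3 bit 1; 15 bits remain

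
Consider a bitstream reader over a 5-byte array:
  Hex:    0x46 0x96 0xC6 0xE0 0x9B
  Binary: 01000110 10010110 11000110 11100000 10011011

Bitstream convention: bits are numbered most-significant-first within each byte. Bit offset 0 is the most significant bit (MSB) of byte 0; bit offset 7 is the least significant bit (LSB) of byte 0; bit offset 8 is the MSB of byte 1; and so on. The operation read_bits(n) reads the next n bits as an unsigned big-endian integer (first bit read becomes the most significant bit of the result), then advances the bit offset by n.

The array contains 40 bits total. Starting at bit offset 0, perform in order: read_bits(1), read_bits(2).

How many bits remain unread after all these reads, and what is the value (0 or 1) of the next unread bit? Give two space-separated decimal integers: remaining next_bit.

Read 1: bits[0:1] width=1 -> value=0 (bin 0); offset now 1 = byte 0 bit 1; 39 bits remain
Read 2: bits[1:3] width=2 -> value=2 (bin 10); offset now 3 = byte 0 bit 3; 37 bits remain

Answer: 37 0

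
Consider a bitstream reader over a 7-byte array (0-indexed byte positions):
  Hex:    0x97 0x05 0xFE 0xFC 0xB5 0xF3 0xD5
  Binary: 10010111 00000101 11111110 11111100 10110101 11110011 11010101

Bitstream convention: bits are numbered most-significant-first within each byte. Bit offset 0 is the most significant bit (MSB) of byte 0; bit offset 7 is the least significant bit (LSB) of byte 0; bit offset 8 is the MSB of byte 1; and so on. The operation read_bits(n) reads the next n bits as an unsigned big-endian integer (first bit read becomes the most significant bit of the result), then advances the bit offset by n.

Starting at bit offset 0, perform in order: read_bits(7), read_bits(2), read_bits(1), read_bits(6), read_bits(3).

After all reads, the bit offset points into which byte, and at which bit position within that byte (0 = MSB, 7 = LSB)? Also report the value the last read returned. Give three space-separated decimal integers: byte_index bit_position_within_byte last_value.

Read 1: bits[0:7] width=7 -> value=75 (bin 1001011); offset now 7 = byte 0 bit 7; 49 bits remain
Read 2: bits[7:9] width=2 -> value=2 (bin 10); offset now 9 = byte 1 bit 1; 47 bits remain
Read 3: bits[9:10] width=1 -> value=0 (bin 0); offset now 10 = byte 1 bit 2; 46 bits remain
Read 4: bits[10:16] width=6 -> value=5 (bin 000101); offset now 16 = byte 2 bit 0; 40 bits remain
Read 5: bits[16:19] width=3 -> value=7 (bin 111); offset now 19 = byte 2 bit 3; 37 bits remain

Answer: 2 3 7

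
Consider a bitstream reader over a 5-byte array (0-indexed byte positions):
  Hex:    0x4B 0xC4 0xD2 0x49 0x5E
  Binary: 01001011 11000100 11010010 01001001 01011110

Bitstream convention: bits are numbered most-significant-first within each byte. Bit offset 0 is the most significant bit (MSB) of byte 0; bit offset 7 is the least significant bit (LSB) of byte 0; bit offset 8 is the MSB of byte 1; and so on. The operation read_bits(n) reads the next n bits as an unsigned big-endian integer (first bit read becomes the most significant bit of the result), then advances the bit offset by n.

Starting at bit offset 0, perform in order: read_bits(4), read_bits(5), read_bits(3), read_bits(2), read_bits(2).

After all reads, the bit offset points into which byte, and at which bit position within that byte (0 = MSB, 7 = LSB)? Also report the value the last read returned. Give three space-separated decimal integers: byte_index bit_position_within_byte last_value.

Read 1: bits[0:4] width=4 -> value=4 (bin 0100); offset now 4 = byte 0 bit 4; 36 bits remain
Read 2: bits[4:9] width=5 -> value=23 (bin 10111); offset now 9 = byte 1 bit 1; 31 bits remain
Read 3: bits[9:12] width=3 -> value=4 (bin 100); offset now 12 = byte 1 bit 4; 28 bits remain
Read 4: bits[12:14] width=2 -> value=1 (bin 01); offset now 14 = byte 1 bit 6; 26 bits remain
Read 5: bits[14:16] width=2 -> value=0 (bin 00); offset now 16 = byte 2 bit 0; 24 bits remain

Answer: 2 0 0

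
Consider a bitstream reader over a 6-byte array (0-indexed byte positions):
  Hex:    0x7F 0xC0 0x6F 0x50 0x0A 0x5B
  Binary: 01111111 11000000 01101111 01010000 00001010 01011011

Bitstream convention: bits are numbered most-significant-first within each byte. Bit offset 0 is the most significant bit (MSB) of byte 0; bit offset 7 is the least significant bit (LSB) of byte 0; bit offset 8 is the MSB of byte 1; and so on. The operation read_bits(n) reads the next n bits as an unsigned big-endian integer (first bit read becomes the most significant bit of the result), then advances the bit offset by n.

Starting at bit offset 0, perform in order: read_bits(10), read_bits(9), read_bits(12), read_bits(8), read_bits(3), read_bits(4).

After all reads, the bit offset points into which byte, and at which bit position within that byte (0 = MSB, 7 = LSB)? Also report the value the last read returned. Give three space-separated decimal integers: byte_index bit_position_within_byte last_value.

Read 1: bits[0:10] width=10 -> value=511 (bin 0111111111); offset now 10 = byte 1 bit 2; 38 bits remain
Read 2: bits[10:19] width=9 -> value=3 (bin 000000011); offset now 19 = byte 2 bit 3; 29 bits remain
Read 3: bits[19:31] width=12 -> value=1960 (bin 011110101000); offset now 31 = byte 3 bit 7; 17 bits remain
Read 4: bits[31:39] width=8 -> value=5 (bin 00000101); offset now 39 = byte 4 bit 7; 9 bits remain
Read 5: bits[39:42] width=3 -> value=1 (bin 001); offset now 42 = byte 5 bit 2; 6 bits remain
Read 6: bits[42:46] width=4 -> value=6 (bin 0110); offset now 46 = byte 5 bit 6; 2 bits remain

Answer: 5 6 6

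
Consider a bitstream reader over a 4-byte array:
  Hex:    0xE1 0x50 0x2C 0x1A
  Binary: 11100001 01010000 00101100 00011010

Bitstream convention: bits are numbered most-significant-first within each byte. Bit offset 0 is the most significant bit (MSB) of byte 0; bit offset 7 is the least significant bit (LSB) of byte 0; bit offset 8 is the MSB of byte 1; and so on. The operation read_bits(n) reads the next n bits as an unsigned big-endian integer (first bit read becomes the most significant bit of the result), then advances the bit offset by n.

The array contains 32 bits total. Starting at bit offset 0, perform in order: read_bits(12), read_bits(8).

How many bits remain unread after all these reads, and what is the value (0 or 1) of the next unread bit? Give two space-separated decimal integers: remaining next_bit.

Read 1: bits[0:12] width=12 -> value=3605 (bin 111000010101); offset now 12 = byte 1 bit 4; 20 bits remain
Read 2: bits[12:20] width=8 -> value=2 (bin 00000010); offset now 20 = byte 2 bit 4; 12 bits remain

Answer: 12 1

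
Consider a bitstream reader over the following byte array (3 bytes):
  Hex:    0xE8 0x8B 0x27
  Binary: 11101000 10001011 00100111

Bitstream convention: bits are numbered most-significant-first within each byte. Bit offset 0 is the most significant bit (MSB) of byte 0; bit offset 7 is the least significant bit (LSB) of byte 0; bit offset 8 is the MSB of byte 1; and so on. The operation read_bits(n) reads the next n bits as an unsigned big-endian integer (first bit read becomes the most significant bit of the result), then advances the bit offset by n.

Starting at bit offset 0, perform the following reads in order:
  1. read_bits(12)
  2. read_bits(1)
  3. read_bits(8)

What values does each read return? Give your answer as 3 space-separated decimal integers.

Read 1: bits[0:12] width=12 -> value=3720 (bin 111010001000); offset now 12 = byte 1 bit 4; 12 bits remain
Read 2: bits[12:13] width=1 -> value=1 (bin 1); offset now 13 = byte 1 bit 5; 11 bits remain
Read 3: bits[13:21] width=8 -> value=100 (bin 01100100); offset now 21 = byte 2 bit 5; 3 bits remain

Answer: 3720 1 100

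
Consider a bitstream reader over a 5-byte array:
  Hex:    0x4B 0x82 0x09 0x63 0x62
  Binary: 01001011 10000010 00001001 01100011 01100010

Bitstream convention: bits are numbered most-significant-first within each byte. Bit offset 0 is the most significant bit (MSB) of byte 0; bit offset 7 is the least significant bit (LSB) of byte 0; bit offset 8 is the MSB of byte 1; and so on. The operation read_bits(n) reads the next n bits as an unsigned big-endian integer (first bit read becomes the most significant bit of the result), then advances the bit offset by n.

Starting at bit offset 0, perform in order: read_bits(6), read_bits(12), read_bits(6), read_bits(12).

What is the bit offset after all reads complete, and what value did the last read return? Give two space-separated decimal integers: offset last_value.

Read 1: bits[0:6] width=6 -> value=18 (bin 010010); offset now 6 = byte 0 bit 6; 34 bits remain
Read 2: bits[6:18] width=12 -> value=3592 (bin 111000001000); offset now 18 = byte 2 bit 2; 22 bits remain
Read 3: bits[18:24] width=6 -> value=9 (bin 001001); offset now 24 = byte 3 bit 0; 16 bits remain
Read 4: bits[24:36] width=12 -> value=1590 (bin 011000110110); offset now 36 = byte 4 bit 4; 4 bits remain

Answer: 36 1590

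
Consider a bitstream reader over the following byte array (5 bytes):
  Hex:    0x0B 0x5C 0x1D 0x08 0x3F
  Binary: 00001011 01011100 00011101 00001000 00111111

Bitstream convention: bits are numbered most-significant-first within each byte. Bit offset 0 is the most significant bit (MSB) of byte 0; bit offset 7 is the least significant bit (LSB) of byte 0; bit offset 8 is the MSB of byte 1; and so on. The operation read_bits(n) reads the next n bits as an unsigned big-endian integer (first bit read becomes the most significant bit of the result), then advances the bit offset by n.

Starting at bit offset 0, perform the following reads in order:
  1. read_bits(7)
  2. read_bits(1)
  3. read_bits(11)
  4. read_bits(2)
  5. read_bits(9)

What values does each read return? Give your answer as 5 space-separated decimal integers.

Answer: 5 1 736 3 322

Derivation:
Read 1: bits[0:7] width=7 -> value=5 (bin 0000101); offset now 7 = byte 0 bit 7; 33 bits remain
Read 2: bits[7:8] width=1 -> value=1 (bin 1); offset now 8 = byte 1 bit 0; 32 bits remain
Read 3: bits[8:19] width=11 -> value=736 (bin 01011100000); offset now 19 = byte 2 bit 3; 21 bits remain
Read 4: bits[19:21] width=2 -> value=3 (bin 11); offset now 21 = byte 2 bit 5; 19 bits remain
Read 5: bits[21:30] width=9 -> value=322 (bin 101000010); offset now 30 = byte 3 bit 6; 10 bits remain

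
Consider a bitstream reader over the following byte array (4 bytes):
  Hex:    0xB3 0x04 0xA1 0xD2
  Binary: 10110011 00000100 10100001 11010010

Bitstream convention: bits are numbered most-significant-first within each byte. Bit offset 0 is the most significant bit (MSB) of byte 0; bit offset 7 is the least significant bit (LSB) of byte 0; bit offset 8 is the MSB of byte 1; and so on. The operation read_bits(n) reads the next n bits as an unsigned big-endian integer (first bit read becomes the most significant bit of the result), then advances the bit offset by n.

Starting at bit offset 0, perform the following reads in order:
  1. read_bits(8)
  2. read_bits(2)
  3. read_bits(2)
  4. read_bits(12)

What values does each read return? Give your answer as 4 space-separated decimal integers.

Answer: 179 0 0 1185

Derivation:
Read 1: bits[0:8] width=8 -> value=179 (bin 10110011); offset now 8 = byte 1 bit 0; 24 bits remain
Read 2: bits[8:10] width=2 -> value=0 (bin 00); offset now 10 = byte 1 bit 2; 22 bits remain
Read 3: bits[10:12] width=2 -> value=0 (bin 00); offset now 12 = byte 1 bit 4; 20 bits remain
Read 4: bits[12:24] width=12 -> value=1185 (bin 010010100001); offset now 24 = byte 3 bit 0; 8 bits remain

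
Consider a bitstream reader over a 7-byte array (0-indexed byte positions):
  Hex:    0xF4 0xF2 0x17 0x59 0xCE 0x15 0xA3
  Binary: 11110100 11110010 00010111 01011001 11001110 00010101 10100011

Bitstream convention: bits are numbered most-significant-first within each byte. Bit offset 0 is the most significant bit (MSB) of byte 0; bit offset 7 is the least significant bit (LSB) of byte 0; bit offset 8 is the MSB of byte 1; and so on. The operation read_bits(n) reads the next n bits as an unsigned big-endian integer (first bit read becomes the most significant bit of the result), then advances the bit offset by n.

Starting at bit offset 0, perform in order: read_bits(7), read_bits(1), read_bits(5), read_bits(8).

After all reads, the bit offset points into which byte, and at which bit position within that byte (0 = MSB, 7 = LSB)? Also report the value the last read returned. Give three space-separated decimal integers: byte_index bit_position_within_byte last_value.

Read 1: bits[0:7] width=7 -> value=122 (bin 1111010); offset now 7 = byte 0 bit 7; 49 bits remain
Read 2: bits[7:8] width=1 -> value=0 (bin 0); offset now 8 = byte 1 bit 0; 48 bits remain
Read 3: bits[8:13] width=5 -> value=30 (bin 11110); offset now 13 = byte 1 bit 5; 43 bits remain
Read 4: bits[13:21] width=8 -> value=66 (bin 01000010); offset now 21 = byte 2 bit 5; 35 bits remain

Answer: 2 5 66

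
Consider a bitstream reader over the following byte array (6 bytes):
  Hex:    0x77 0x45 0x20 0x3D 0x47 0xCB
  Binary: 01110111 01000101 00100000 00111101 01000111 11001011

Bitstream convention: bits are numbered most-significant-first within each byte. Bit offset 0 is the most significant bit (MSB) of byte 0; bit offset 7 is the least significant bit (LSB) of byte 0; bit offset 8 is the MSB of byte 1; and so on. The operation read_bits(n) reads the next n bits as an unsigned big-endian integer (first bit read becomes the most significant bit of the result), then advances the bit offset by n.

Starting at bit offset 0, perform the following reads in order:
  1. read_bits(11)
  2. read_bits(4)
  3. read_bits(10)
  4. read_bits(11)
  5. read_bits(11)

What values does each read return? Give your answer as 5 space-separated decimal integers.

Read 1: bits[0:11] width=11 -> value=954 (bin 01110111010); offset now 11 = byte 1 bit 3; 37 bits remain
Read 2: bits[11:15] width=4 -> value=2 (bin 0010); offset now 15 = byte 1 bit 7; 33 bits remain
Read 3: bits[15:25] width=10 -> value=576 (bin 1001000000); offset now 25 = byte 3 bit 1; 23 bits remain
Read 4: bits[25:36] width=11 -> value=980 (bin 01111010100); offset now 36 = byte 4 bit 4; 12 bits remain
Read 5: bits[36:47] width=11 -> value=997 (bin 01111100101); offset now 47 = byte 5 bit 7; 1 bits remain

Answer: 954 2 576 980 997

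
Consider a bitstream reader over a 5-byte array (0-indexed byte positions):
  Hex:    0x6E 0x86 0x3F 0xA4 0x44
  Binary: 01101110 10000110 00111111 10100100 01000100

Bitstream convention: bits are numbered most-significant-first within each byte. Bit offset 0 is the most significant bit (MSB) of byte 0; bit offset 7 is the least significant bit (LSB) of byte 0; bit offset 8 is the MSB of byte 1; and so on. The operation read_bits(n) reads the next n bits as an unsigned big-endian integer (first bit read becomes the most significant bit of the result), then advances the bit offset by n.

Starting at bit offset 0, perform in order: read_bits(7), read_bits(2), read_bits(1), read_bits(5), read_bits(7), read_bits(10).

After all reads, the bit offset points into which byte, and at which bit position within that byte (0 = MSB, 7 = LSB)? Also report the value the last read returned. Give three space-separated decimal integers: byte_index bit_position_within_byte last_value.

Read 1: bits[0:7] width=7 -> value=55 (bin 0110111); offset now 7 = byte 0 bit 7; 33 bits remain
Read 2: bits[7:9] width=2 -> value=1 (bin 01); offset now 9 = byte 1 bit 1; 31 bits remain
Read 3: bits[9:10] width=1 -> value=0 (bin 0); offset now 10 = byte 1 bit 2; 30 bits remain
Read 4: bits[10:15] width=5 -> value=3 (bin 00011); offset now 15 = byte 1 bit 7; 25 bits remain
Read 5: bits[15:22] width=7 -> value=15 (bin 0001111); offset now 22 = byte 2 bit 6; 18 bits remain
Read 6: bits[22:32] width=10 -> value=932 (bin 1110100100); offset now 32 = byte 4 bit 0; 8 bits remain

Answer: 4 0 932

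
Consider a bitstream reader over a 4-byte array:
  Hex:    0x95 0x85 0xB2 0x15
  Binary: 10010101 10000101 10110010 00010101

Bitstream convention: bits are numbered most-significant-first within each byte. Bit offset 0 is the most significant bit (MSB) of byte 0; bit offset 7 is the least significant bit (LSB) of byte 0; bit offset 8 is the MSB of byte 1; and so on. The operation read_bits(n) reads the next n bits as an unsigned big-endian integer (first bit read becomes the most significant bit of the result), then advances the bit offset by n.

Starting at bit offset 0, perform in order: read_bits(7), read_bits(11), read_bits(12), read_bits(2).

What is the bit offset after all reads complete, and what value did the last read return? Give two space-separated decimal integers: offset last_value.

Read 1: bits[0:7] width=7 -> value=74 (bin 1001010); offset now 7 = byte 0 bit 7; 25 bits remain
Read 2: bits[7:18] width=11 -> value=1558 (bin 11000010110); offset now 18 = byte 2 bit 2; 14 bits remain
Read 3: bits[18:30] width=12 -> value=3205 (bin 110010000101); offset now 30 = byte 3 bit 6; 2 bits remain
Read 4: bits[30:32] width=2 -> value=1 (bin 01); offset now 32 = byte 4 bit 0; 0 bits remain

Answer: 32 1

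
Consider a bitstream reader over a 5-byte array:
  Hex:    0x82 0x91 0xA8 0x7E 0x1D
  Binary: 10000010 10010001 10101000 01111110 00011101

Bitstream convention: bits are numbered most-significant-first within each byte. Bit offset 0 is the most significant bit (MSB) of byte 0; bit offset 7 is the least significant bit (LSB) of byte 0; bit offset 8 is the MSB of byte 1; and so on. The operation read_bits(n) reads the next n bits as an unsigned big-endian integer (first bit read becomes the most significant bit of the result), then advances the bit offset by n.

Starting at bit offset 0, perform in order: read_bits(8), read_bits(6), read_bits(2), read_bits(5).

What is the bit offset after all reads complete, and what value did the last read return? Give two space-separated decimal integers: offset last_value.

Answer: 21 21

Derivation:
Read 1: bits[0:8] width=8 -> value=130 (bin 10000010); offset now 8 = byte 1 bit 0; 32 bits remain
Read 2: bits[8:14] width=6 -> value=36 (bin 100100); offset now 14 = byte 1 bit 6; 26 bits remain
Read 3: bits[14:16] width=2 -> value=1 (bin 01); offset now 16 = byte 2 bit 0; 24 bits remain
Read 4: bits[16:21] width=5 -> value=21 (bin 10101); offset now 21 = byte 2 bit 5; 19 bits remain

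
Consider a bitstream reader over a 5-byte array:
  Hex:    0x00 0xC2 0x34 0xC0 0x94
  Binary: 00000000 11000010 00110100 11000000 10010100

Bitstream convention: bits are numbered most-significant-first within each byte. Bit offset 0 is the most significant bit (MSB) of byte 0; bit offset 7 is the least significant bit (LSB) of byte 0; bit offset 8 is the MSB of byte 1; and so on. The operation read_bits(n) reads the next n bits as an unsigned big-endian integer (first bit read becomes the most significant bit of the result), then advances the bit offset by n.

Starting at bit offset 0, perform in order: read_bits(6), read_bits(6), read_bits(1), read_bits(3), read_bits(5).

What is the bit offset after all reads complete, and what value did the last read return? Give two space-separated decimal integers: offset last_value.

Read 1: bits[0:6] width=6 -> value=0 (bin 000000); offset now 6 = byte 0 bit 6; 34 bits remain
Read 2: bits[6:12] width=6 -> value=12 (bin 001100); offset now 12 = byte 1 bit 4; 28 bits remain
Read 3: bits[12:13] width=1 -> value=0 (bin 0); offset now 13 = byte 1 bit 5; 27 bits remain
Read 4: bits[13:16] width=3 -> value=2 (bin 010); offset now 16 = byte 2 bit 0; 24 bits remain
Read 5: bits[16:21] width=5 -> value=6 (bin 00110); offset now 21 = byte 2 bit 5; 19 bits remain

Answer: 21 6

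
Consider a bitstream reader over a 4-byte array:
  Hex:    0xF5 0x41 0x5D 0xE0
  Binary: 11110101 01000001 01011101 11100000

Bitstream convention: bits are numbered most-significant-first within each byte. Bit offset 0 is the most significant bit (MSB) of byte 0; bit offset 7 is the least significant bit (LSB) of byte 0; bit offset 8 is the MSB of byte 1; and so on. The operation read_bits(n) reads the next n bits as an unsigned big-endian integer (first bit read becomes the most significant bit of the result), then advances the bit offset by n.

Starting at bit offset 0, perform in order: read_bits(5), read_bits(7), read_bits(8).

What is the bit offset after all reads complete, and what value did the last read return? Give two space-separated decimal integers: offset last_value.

Read 1: bits[0:5] width=5 -> value=30 (bin 11110); offset now 5 = byte 0 bit 5; 27 bits remain
Read 2: bits[5:12] width=7 -> value=84 (bin 1010100); offset now 12 = byte 1 bit 4; 20 bits remain
Read 3: bits[12:20] width=8 -> value=21 (bin 00010101); offset now 20 = byte 2 bit 4; 12 bits remain

Answer: 20 21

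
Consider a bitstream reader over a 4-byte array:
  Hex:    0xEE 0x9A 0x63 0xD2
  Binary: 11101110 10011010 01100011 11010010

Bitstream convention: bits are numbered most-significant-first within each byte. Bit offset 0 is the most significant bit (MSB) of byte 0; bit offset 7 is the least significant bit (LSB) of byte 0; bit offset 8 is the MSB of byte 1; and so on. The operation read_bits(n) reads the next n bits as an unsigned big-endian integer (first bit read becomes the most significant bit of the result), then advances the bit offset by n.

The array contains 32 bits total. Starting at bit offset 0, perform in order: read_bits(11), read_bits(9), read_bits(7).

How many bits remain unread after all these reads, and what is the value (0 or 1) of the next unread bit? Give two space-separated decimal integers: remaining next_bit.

Read 1: bits[0:11] width=11 -> value=1908 (bin 11101110100); offset now 11 = byte 1 bit 3; 21 bits remain
Read 2: bits[11:20] width=9 -> value=422 (bin 110100110); offset now 20 = byte 2 bit 4; 12 bits remain
Read 3: bits[20:27] width=7 -> value=30 (bin 0011110); offset now 27 = byte 3 bit 3; 5 bits remain

Answer: 5 1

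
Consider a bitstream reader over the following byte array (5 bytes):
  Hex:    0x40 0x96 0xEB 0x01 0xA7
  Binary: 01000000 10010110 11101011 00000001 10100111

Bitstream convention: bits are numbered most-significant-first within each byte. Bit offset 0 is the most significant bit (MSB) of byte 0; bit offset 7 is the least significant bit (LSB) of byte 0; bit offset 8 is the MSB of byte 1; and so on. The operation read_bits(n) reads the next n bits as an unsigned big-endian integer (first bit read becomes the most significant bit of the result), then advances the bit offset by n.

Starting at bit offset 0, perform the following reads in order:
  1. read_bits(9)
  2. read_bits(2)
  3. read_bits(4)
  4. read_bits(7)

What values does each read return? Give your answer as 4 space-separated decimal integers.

Answer: 129 0 11 58

Derivation:
Read 1: bits[0:9] width=9 -> value=129 (bin 010000001); offset now 9 = byte 1 bit 1; 31 bits remain
Read 2: bits[9:11] width=2 -> value=0 (bin 00); offset now 11 = byte 1 bit 3; 29 bits remain
Read 3: bits[11:15] width=4 -> value=11 (bin 1011); offset now 15 = byte 1 bit 7; 25 bits remain
Read 4: bits[15:22] width=7 -> value=58 (bin 0111010); offset now 22 = byte 2 bit 6; 18 bits remain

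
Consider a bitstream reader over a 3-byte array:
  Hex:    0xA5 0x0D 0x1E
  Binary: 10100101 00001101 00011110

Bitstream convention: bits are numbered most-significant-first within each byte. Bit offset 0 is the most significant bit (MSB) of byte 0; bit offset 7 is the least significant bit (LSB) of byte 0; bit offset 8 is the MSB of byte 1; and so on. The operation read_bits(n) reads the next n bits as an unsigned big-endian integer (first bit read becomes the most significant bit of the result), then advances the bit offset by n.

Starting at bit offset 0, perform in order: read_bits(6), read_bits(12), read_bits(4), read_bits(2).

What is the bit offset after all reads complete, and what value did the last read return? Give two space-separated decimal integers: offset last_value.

Read 1: bits[0:6] width=6 -> value=41 (bin 101001); offset now 6 = byte 0 bit 6; 18 bits remain
Read 2: bits[6:18] width=12 -> value=1076 (bin 010000110100); offset now 18 = byte 2 bit 2; 6 bits remain
Read 3: bits[18:22] width=4 -> value=7 (bin 0111); offset now 22 = byte 2 bit 6; 2 bits remain
Read 4: bits[22:24] width=2 -> value=2 (bin 10); offset now 24 = byte 3 bit 0; 0 bits remain

Answer: 24 2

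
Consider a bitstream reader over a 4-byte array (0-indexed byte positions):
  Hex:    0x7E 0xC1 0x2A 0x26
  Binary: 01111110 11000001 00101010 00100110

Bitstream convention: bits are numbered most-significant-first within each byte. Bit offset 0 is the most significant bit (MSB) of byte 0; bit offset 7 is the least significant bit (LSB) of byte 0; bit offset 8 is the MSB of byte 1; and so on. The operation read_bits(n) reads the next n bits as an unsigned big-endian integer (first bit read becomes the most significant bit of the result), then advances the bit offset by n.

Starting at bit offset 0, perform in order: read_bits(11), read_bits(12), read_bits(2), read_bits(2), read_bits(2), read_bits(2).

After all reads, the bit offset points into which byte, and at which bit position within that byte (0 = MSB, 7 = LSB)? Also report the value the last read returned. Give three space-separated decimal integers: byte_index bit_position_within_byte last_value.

Read 1: bits[0:11] width=11 -> value=1014 (bin 01111110110); offset now 11 = byte 1 bit 3; 21 bits remain
Read 2: bits[11:23] width=12 -> value=149 (bin 000010010101); offset now 23 = byte 2 bit 7; 9 bits remain
Read 3: bits[23:25] width=2 -> value=0 (bin 00); offset now 25 = byte 3 bit 1; 7 bits remain
Read 4: bits[25:27] width=2 -> value=1 (bin 01); offset now 27 = byte 3 bit 3; 5 bits remain
Read 5: bits[27:29] width=2 -> value=0 (bin 00); offset now 29 = byte 3 bit 5; 3 bits remain
Read 6: bits[29:31] width=2 -> value=3 (bin 11); offset now 31 = byte 3 bit 7; 1 bits remain

Answer: 3 7 3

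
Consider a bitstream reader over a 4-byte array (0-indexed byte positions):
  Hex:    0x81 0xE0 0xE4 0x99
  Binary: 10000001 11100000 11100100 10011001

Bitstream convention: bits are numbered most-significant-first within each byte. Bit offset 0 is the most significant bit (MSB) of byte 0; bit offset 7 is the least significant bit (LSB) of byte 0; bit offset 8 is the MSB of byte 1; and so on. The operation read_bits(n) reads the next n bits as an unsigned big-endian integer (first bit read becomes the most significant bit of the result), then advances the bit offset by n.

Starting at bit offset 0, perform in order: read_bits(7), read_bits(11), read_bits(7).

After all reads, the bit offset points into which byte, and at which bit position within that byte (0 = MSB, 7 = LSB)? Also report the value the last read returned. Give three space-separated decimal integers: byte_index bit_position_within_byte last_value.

Answer: 3 1 73

Derivation:
Read 1: bits[0:7] width=7 -> value=64 (bin 1000000); offset now 7 = byte 0 bit 7; 25 bits remain
Read 2: bits[7:18] width=11 -> value=1923 (bin 11110000011); offset now 18 = byte 2 bit 2; 14 bits remain
Read 3: bits[18:25] width=7 -> value=73 (bin 1001001); offset now 25 = byte 3 bit 1; 7 bits remain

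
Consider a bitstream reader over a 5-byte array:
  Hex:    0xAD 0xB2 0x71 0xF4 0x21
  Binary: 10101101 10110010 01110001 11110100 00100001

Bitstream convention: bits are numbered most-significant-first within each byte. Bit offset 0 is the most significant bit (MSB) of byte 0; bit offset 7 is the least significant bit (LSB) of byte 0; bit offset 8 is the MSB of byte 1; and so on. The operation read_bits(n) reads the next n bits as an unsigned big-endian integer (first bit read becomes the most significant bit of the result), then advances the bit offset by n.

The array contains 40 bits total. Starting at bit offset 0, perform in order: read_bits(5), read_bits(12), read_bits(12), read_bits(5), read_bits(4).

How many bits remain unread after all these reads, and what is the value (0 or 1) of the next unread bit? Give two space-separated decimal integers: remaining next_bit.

Read 1: bits[0:5] width=5 -> value=21 (bin 10101); offset now 5 = byte 0 bit 5; 35 bits remain
Read 2: bits[5:17] width=12 -> value=2916 (bin 101101100100); offset now 17 = byte 2 bit 1; 23 bits remain
Read 3: bits[17:29] width=12 -> value=3646 (bin 111000111110); offset now 29 = byte 3 bit 5; 11 bits remain
Read 4: bits[29:34] width=5 -> value=16 (bin 10000); offset now 34 = byte 4 bit 2; 6 bits remain
Read 5: bits[34:38] width=4 -> value=8 (bin 1000); offset now 38 = byte 4 bit 6; 2 bits remain

Answer: 2 0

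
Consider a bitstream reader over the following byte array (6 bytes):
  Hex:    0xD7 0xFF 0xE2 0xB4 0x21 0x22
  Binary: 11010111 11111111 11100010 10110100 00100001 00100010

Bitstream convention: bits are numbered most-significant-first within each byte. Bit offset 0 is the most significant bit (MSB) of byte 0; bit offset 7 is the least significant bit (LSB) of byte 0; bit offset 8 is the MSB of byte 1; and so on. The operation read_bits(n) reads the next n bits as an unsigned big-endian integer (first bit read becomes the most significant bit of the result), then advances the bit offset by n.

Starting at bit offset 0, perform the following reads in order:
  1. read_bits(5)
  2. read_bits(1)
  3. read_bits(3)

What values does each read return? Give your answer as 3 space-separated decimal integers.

Read 1: bits[0:5] width=5 -> value=26 (bin 11010); offset now 5 = byte 0 bit 5; 43 bits remain
Read 2: bits[5:6] width=1 -> value=1 (bin 1); offset now 6 = byte 0 bit 6; 42 bits remain
Read 3: bits[6:9] width=3 -> value=7 (bin 111); offset now 9 = byte 1 bit 1; 39 bits remain

Answer: 26 1 7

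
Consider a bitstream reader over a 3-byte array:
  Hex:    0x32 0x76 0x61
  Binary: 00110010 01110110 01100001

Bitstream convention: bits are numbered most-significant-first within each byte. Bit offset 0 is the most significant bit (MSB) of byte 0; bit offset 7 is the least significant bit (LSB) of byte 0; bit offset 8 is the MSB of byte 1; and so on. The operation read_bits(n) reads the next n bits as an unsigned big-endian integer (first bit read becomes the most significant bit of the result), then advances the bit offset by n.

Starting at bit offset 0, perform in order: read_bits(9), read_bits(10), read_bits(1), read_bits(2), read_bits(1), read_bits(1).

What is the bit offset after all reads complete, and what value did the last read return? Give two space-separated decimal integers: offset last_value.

Read 1: bits[0:9] width=9 -> value=100 (bin 001100100); offset now 9 = byte 1 bit 1; 15 bits remain
Read 2: bits[9:19] width=10 -> value=947 (bin 1110110011); offset now 19 = byte 2 bit 3; 5 bits remain
Read 3: bits[19:20] width=1 -> value=0 (bin 0); offset now 20 = byte 2 bit 4; 4 bits remain
Read 4: bits[20:22] width=2 -> value=0 (bin 00); offset now 22 = byte 2 bit 6; 2 bits remain
Read 5: bits[22:23] width=1 -> value=0 (bin 0); offset now 23 = byte 2 bit 7; 1 bits remain
Read 6: bits[23:24] width=1 -> value=1 (bin 1); offset now 24 = byte 3 bit 0; 0 bits remain

Answer: 24 1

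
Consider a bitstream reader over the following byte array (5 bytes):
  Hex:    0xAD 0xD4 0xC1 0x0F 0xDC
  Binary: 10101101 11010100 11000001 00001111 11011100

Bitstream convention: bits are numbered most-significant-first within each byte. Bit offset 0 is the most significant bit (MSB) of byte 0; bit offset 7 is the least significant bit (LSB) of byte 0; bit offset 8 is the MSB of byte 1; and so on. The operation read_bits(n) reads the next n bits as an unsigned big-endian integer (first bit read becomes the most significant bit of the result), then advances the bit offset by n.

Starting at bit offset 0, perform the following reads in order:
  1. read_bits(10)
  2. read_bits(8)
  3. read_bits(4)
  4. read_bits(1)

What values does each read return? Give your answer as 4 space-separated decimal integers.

Answer: 695 83 0 0

Derivation:
Read 1: bits[0:10] width=10 -> value=695 (bin 1010110111); offset now 10 = byte 1 bit 2; 30 bits remain
Read 2: bits[10:18] width=8 -> value=83 (bin 01010011); offset now 18 = byte 2 bit 2; 22 bits remain
Read 3: bits[18:22] width=4 -> value=0 (bin 0000); offset now 22 = byte 2 bit 6; 18 bits remain
Read 4: bits[22:23] width=1 -> value=0 (bin 0); offset now 23 = byte 2 bit 7; 17 bits remain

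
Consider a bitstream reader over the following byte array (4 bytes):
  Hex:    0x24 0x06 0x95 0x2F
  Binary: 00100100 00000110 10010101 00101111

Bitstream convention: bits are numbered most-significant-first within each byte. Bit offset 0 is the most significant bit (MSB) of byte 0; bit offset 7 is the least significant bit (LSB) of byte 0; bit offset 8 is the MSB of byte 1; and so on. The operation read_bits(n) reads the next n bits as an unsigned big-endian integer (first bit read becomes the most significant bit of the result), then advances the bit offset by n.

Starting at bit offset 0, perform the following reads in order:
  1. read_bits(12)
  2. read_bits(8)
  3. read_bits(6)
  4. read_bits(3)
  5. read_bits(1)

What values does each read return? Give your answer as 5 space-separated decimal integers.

Read 1: bits[0:12] width=12 -> value=576 (bin 001001000000); offset now 12 = byte 1 bit 4; 20 bits remain
Read 2: bits[12:20] width=8 -> value=105 (bin 01101001); offset now 20 = byte 2 bit 4; 12 bits remain
Read 3: bits[20:26] width=6 -> value=20 (bin 010100); offset now 26 = byte 3 bit 2; 6 bits remain
Read 4: bits[26:29] width=3 -> value=5 (bin 101); offset now 29 = byte 3 bit 5; 3 bits remain
Read 5: bits[29:30] width=1 -> value=1 (bin 1); offset now 30 = byte 3 bit 6; 2 bits remain

Answer: 576 105 20 5 1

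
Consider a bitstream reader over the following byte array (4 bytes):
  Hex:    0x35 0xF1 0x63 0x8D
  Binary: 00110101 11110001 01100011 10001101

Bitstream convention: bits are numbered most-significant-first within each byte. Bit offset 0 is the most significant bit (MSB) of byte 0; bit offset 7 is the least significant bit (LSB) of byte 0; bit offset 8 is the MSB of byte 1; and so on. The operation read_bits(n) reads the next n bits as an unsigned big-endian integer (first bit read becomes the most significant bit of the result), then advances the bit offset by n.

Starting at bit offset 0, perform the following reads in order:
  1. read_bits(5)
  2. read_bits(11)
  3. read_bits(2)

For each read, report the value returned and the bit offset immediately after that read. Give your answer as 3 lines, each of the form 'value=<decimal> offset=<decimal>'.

Read 1: bits[0:5] width=5 -> value=6 (bin 00110); offset now 5 = byte 0 bit 5; 27 bits remain
Read 2: bits[5:16] width=11 -> value=1521 (bin 10111110001); offset now 16 = byte 2 bit 0; 16 bits remain
Read 3: bits[16:18] width=2 -> value=1 (bin 01); offset now 18 = byte 2 bit 2; 14 bits remain

Answer: value=6 offset=5
value=1521 offset=16
value=1 offset=18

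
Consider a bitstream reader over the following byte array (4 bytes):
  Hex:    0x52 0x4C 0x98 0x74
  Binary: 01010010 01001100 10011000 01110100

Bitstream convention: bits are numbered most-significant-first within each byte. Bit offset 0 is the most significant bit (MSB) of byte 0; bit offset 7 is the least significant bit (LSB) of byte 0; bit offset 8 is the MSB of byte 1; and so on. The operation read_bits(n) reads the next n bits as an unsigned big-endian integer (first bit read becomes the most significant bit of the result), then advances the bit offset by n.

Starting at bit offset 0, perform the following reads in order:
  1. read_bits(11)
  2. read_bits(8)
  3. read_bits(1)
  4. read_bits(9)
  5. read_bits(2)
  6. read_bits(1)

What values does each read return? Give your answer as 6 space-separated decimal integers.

Answer: 658 100 1 270 2 0

Derivation:
Read 1: bits[0:11] width=11 -> value=658 (bin 01010010010); offset now 11 = byte 1 bit 3; 21 bits remain
Read 2: bits[11:19] width=8 -> value=100 (bin 01100100); offset now 19 = byte 2 bit 3; 13 bits remain
Read 3: bits[19:20] width=1 -> value=1 (bin 1); offset now 20 = byte 2 bit 4; 12 bits remain
Read 4: bits[20:29] width=9 -> value=270 (bin 100001110); offset now 29 = byte 3 bit 5; 3 bits remain
Read 5: bits[29:31] width=2 -> value=2 (bin 10); offset now 31 = byte 3 bit 7; 1 bits remain
Read 6: bits[31:32] width=1 -> value=0 (bin 0); offset now 32 = byte 4 bit 0; 0 bits remain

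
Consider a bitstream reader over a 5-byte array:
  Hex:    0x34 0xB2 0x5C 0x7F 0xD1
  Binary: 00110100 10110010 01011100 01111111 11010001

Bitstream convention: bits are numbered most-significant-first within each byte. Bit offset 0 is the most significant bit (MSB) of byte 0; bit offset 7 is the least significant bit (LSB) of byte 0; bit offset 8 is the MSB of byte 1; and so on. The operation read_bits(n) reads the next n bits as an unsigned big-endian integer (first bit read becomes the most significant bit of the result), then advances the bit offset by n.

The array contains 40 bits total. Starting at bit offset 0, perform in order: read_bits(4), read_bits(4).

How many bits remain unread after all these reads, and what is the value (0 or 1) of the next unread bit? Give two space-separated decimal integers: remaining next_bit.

Answer: 32 1

Derivation:
Read 1: bits[0:4] width=4 -> value=3 (bin 0011); offset now 4 = byte 0 bit 4; 36 bits remain
Read 2: bits[4:8] width=4 -> value=4 (bin 0100); offset now 8 = byte 1 bit 0; 32 bits remain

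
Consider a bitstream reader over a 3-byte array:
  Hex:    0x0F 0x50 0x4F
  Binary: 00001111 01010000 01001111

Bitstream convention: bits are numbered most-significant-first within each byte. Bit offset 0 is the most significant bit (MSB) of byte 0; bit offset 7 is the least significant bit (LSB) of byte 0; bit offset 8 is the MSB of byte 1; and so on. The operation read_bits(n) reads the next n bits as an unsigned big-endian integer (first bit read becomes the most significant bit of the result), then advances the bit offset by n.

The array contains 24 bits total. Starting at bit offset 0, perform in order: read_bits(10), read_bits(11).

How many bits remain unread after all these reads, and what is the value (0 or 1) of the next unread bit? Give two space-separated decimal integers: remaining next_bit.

Answer: 3 1

Derivation:
Read 1: bits[0:10] width=10 -> value=61 (bin 0000111101); offset now 10 = byte 1 bit 2; 14 bits remain
Read 2: bits[10:21] width=11 -> value=521 (bin 01000001001); offset now 21 = byte 2 bit 5; 3 bits remain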